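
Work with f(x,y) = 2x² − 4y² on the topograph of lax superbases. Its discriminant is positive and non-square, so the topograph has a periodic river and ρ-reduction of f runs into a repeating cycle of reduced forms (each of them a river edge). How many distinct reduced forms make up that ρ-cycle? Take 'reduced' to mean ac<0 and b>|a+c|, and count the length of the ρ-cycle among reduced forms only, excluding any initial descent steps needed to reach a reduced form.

D = 32, ⌊√D⌋ = 5
descent: ρ → (-4,0,2)
descent: ρ → (2,4,-2)  [lands on river]
river: ρ → (-2,4,2)
ρ-cycle length = 2 (tail of 2 descent steps not counted)

2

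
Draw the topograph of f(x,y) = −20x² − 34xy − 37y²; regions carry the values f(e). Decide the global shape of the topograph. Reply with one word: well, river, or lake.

D = b²−4ac = (-34)² − 4·(-20)·(-37) = -1804
D < 0 ⇒ definite ⇒ every region one sign ⇒ single well

well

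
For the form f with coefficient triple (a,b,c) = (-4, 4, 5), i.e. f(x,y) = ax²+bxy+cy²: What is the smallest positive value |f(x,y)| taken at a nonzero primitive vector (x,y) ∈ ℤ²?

river: ρ → (5,6,-3)
river: ρ → (-3,6,5)
river: ρ → (5,4,-4)
river: ρ → (-4,4,5)
closes: descent 0, river 4
min |a| on river = 3

3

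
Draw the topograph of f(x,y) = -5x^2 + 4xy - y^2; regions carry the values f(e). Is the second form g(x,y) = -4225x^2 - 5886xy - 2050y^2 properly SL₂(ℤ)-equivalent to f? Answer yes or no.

D₁ = -4, D₂ = -4
f is negative-definite; reduce −f:
−f: flip: (5,-4,1)→(1,4,5)
−f: translate: b→0 (≡4 mod 2), so (1,4,5)→(1,0,1)
−f: reduced (well bottom): (1,0,1) with a≤c, −a<b≤a
flip sign back: reduced form of f is (-1,0,-1)
g is negative-definite; reduce −g:
−g: translate: b→-2564 (≡5886 mod 8450), so (4225,5886,2050)→(4225,-2564,389)
−g: flip: (4225,-2564,389)→(389,2564,4225)
−g: translate: b→230 (≡2564 mod 778), so (389,2564,4225)→(389,230,34)
−g: flip: (389,230,34)→(34,-230,389)
−g: translate: b→-26 (≡-230 mod 68), so (34,-230,389)→(34,-26,5)
−g: flip: (34,-26,5)→(5,26,34)
−g: translate: b→-4 (≡26 mod 10), so (5,26,34)→(5,-4,1)
−g: flip: (5,-4,1)→(1,4,5)
−g: translate: b→0 (≡4 mod 2), so (1,4,5)→(1,0,1)
−g: reduced (well bottom): (1,0,1) with a≤c, −a<b≤a
flip sign back: reduced form of g is (-1,0,-1)
reduced forms (-1, 0, -1) vs (-1, 0, -1) ⇒ equivalent

yes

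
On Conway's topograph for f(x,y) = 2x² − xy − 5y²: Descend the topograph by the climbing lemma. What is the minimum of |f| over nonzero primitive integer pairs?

descent: ρ → (-5,1,2)
descent: ρ → (2,3,-4)  [lands on river]
river: ρ → (-4,5,1)
river: ρ → (1,5,-4)
river: ρ → (-4,3,2)
river: ρ → (2,5,-2)
river: ρ → (-2,3,4)
river: ρ → (4,5,-1)
river: ρ → (-1,5,4)
river: ρ → (4,3,-2)
river: ρ → (-2,5,2)
closes: descent 2, river 10
min |a| on river = 1

1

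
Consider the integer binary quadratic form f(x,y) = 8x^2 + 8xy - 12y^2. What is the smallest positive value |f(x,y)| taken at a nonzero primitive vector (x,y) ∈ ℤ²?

river: ρ → (-12,16,4)
river: ρ → (4,16,-12)
river: ρ → (-12,8,8)
river: ρ → (8,8,-12)
closes: descent 0, river 4
min |a| on river = 4

4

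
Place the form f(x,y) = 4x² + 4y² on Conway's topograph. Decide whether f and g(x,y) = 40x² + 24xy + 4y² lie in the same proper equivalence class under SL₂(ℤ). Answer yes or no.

D₁ = -64, D₂ = -64
f: reduced (well bottom): (4,0,4) with a≤c, −a<b≤a
g: flip: (40,24,4)→(4,-24,40)
g: translate: b→0 (≡-24 mod 8), so (4,-24,40)→(4,0,4)
g: reduced (well bottom): (4,0,4) with a≤c, −a<b≤a
reduced forms (4, 0, 4) vs (4, 0, 4) ⇒ equivalent

yes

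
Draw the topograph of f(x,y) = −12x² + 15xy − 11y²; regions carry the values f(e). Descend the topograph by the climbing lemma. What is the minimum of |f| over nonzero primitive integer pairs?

translate: b→9 (≡-15 mod 24), so (12,-15,11)→(12,9,8)
flip: (12,9,8)→(8,-9,12)
translate: b→7 (≡-9 mod 16), so (8,-9,12)→(8,7,11)
reduced (well bottom): (8,7,11) with a≤c, −a<b≤a
well minimum |f| = |-8| = 8 (negative-definite)

8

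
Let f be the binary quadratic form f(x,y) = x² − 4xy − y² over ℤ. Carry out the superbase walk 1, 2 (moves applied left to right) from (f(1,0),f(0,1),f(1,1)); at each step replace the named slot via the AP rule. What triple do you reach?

start (1,-1,-4) = (f(1,0),f(0,1),f(1,1))
replace slot 1: 2·((-1)+(-4)) − 1 = -11 → (-11,-1,-4)
replace slot 2: 2·((-11)+(-4)) − (-1) = -29 → (-11,-29,-4)

-11,-29,-4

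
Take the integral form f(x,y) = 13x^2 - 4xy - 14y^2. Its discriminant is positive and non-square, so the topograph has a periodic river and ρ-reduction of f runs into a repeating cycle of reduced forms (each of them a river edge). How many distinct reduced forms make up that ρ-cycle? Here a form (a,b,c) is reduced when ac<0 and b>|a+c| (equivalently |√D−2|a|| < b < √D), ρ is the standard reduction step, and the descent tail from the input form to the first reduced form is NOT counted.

D = 744, ⌊√D⌋ = 27
descent: ρ → (-14,4,13)  [lands on river]
river: ρ → (13,22,-5)
river: ρ → (-5,18,21)
river: ρ → (21,24,-2)
river: ρ → (-2,24,21)
river: ρ → (21,18,-5)
river: ρ → (-5,22,13)
river: ρ → (13,4,-14)
river: ρ → (-14,24,3)
river: ρ → (3,24,-14)
ρ-cycle length = 10 (tail of 1 descent step not counted)

10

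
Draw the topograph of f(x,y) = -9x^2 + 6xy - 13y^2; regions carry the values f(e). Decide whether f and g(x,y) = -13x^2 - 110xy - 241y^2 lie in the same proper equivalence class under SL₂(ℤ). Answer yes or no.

D₁ = -432, D₂ = -432
f is negative-definite; reduce −f:
−f: reduced (well bottom): (9,-6,13) with a≤c, −a<b≤a
flip sign back: reduced form of f is (-9,6,-13)
g is negative-definite; reduce −g:
−g: translate: b→6 (≡110 mod 26), so (13,110,241)→(13,6,9)
−g: flip: (13,6,9)→(9,-6,13)
−g: reduced (well bottom): (9,-6,13) with a≤c, −a<b≤a
flip sign back: reduced form of g is (-9,6,-13)
reduced forms (-9, 6, -13) vs (-9, 6, -13) ⇒ equivalent

yes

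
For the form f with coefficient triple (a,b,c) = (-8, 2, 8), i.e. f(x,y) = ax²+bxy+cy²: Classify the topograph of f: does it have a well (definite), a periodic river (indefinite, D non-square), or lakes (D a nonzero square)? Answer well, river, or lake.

D = b²−4ac = 2² − 4·(-8)·8 = 260
D > 0 non-square ⇒ indefinite ⇒ periodic river

river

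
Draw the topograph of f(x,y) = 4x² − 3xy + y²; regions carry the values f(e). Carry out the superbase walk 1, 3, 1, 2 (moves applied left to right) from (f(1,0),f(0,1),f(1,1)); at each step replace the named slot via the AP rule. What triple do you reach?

start (4,1,2) = (f(1,0),f(0,1),f(1,1))
replace slot 1: 2·(1+2) − 4 = 2 → (2,1,2)
replace slot 3: 2·(2+1) − 2 = 4 → (2,1,4)
replace slot 1: 2·(1+4) − 2 = 8 → (8,1,4)
replace slot 2: 2·(8+4) − 1 = 23 → (8,23,4)

8,23,4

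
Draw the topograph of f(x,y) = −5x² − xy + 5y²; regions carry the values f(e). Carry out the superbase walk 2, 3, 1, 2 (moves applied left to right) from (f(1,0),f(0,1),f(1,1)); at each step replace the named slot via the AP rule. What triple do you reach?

start (-5,5,-1) = (f(1,0),f(0,1),f(1,1))
replace slot 2: 2·((-5)+(-1)) − 5 = -17 → (-5,-17,-1)
replace slot 3: 2·((-5)+(-17)) − (-1) = -43 → (-5,-17,-43)
replace slot 1: 2·((-17)+(-43)) − (-5) = -115 → (-115,-17,-43)
replace slot 2: 2·((-115)+(-43)) − (-17) = -299 → (-115,-299,-43)

-115,-299,-43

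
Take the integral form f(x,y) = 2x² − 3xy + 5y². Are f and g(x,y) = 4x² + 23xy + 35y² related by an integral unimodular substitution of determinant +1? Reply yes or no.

D₁ = -31, D₂ = -31
f: translate: b→1 (≡-3 mod 4), so (2,-3,5)→(2,1,4)
f: reduced (well bottom): (2,1,4) with a≤c, −a<b≤a
g: translate: b→-1 (≡23 mod 8), so (4,23,35)→(4,-1,2)
g: flip: (4,-1,2)→(2,1,4)
g: reduced (well bottom): (2,1,4) with a≤c, −a<b≤a
reduced forms (2, 1, 4) vs (2, 1, 4) ⇒ equivalent

yes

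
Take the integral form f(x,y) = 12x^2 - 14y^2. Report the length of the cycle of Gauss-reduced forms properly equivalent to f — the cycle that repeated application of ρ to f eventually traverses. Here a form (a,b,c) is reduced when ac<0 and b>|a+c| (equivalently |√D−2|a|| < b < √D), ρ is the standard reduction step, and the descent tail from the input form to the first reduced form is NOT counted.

D = 672, ⌊√D⌋ = 25
descent: ρ → (-14,0,12)
descent: ρ → (12,24,-2)  [lands on river]
river: ρ → (-2,24,12)
ρ-cycle length = 2 (tail of 2 descent steps not counted)

2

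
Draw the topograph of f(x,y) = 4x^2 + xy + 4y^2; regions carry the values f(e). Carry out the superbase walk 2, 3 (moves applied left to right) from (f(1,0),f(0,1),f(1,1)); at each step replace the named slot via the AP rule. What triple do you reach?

start (4,4,9) = (f(1,0),f(0,1),f(1,1))
replace slot 2: 2·(4+9) − 4 = 22 → (4,22,9)
replace slot 3: 2·(4+22) − 9 = 43 → (4,22,43)

4,22,43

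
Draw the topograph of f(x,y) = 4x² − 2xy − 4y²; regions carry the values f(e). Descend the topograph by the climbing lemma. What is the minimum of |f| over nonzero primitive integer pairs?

descent: ρ → (-4,2,4)  [lands on river]
river: ρ → (4,6,-2)
river: ρ → (-2,6,4)
river: ρ → (4,2,-4)
river: ρ → (-4,6,2)
river: ρ → (2,6,-4)
closes: descent 1, river 6
min |a| on river = 2

2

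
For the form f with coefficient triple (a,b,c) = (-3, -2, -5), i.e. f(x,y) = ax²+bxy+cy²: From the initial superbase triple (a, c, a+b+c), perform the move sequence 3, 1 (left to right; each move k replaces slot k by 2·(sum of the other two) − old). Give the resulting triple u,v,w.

start (-3,-5,-10) = (f(1,0),f(0,1),f(1,1))
replace slot 3: 2·((-3)+(-5)) − (-10) = -6 → (-3,-5,-6)
replace slot 1: 2·((-5)+(-6)) − (-3) = -19 → (-19,-5,-6)

-19,-5,-6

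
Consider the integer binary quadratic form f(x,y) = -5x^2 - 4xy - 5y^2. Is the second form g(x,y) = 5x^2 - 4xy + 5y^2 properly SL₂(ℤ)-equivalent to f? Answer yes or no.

D₁ = -84, D₂ = -84
f is negative-definite; reduce −f:
−f: reduced (well bottom): (5,4,5) with a≤c, −a<b≤a
flip sign back: reduced form of f is (-5,-4,-5)
g: flip: (5,-4,5)→(5,4,5)
g: reduced (well bottom): (5,4,5) with a≤c, −a<b≤a
reduced forms (-5, -4, -5) vs (5, 4, 5) ⇒ inequivalent

no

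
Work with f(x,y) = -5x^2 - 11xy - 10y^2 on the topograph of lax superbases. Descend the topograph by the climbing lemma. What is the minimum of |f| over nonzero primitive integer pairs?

translate: b→1 (≡11 mod 10), so (5,11,10)→(5,1,4)
flip: (5,1,4)→(4,-1,5)
reduced (well bottom): (4,-1,5) with a≤c, −a<b≤a
well minimum |f| = |-4| = 4 (negative-definite)

4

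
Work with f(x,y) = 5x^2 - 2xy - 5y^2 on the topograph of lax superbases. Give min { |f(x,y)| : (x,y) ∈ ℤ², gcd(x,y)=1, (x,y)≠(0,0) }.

descent: ρ → (-5,2,5)  [lands on river]
river: ρ → (5,8,-2)
river: ρ → (-2,8,5)
river: ρ → (5,2,-5)
river: ρ → (-5,8,2)
river: ρ → (2,8,-5)
closes: descent 1, river 6
min |a| on river = 2

2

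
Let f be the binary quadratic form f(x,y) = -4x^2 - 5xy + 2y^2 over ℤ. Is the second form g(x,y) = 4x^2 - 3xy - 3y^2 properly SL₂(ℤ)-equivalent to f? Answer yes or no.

D₁ = 57, D₂ = 57
river cycle of f (length 6): (2, 5, -4), (-4, 3, 3), (3, 3, -4), (-4, 5, 2), (2, 7, -1), (-1, 7, 2)
river cycle of g (length 6): (-3, 3, 4), (4, 5, -2), (-2, 7, 1), (1, 7, -2), (-2, 5, 4), (4, 3, -3)
cycles differ ⇒ inequivalent

no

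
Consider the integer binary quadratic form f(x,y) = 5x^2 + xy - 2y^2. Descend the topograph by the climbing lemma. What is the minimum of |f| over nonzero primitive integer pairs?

descent: ρ → (-2,3,4)  [lands on river]
river: ρ → (4,5,-1)
river: ρ → (-1,5,4)
river: ρ → (4,3,-2)
river: ρ → (-2,5,2)
river: ρ → (2,3,-4)
river: ρ → (-4,5,1)
river: ρ → (1,5,-4)
river: ρ → (-4,3,2)
river: ρ → (2,5,-2)
closes: descent 1, river 10
min |a| on river = 1

1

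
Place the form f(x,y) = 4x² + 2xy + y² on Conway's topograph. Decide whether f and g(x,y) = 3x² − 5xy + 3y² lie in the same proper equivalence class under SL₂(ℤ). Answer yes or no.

D₁ = -12, D₂ = -11
discriminants differ ⇒ not SL₂(ℤ)-equivalent

no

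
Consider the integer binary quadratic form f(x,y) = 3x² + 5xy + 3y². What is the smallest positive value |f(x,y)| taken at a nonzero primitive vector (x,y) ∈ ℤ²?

translate: b→-1 (≡5 mod 6), so (3,5,3)→(3,-1,1)
flip: (3,-1,1)→(1,1,3)
reduced (well bottom): (1,1,3) with a≤c, −a<b≤a
well minimum = a = 1

1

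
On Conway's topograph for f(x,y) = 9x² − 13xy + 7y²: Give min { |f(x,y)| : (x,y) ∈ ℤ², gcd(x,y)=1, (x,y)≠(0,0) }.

translate: b→5 (≡-13 mod 18), so (9,-13,7)→(9,5,3)
flip: (9,5,3)→(3,-5,9)
translate: b→1 (≡-5 mod 6), so (3,-5,9)→(3,1,7)
reduced (well bottom): (3,1,7) with a≤c, −a<b≤a
well minimum = a = 3

3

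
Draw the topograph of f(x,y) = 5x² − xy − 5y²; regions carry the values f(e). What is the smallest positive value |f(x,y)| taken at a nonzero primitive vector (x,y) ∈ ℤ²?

descent: ρ → (-5,1,5)  [lands on river]
river: ρ → (5,9,-1)
river: ρ → (-1,9,5)
river: ρ → (5,1,-5)
river: ρ → (-5,9,1)
river: ρ → (1,9,-5)
closes: descent 1, river 6
min |a| on river = 1

1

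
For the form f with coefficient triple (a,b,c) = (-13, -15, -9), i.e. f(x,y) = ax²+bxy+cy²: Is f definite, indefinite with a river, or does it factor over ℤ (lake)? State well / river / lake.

D = b²−4ac = (-15)² − 4·(-13)·(-9) = -243
D < 0 ⇒ definite ⇒ every region one sign ⇒ single well

well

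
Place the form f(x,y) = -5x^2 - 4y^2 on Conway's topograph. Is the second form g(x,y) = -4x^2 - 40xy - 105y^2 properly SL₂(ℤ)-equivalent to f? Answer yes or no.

D₁ = -80, D₂ = -80
f is negative-definite; reduce −f:
−f: flip: (5,0,4)→(4,0,5)
−f: reduced (well bottom): (4,0,5) with a≤c, −a<b≤a
flip sign back: reduced form of f is (-4,0,-5)
g is negative-definite; reduce −g:
−g: translate: b→0 (≡40 mod 8), so (4,40,105)→(4,0,5)
−g: reduced (well bottom): (4,0,5) with a≤c, −a<b≤a
flip sign back: reduced form of g is (-4,0,-5)
reduced forms (-4, 0, -5) vs (-4, 0, -5) ⇒ equivalent

yes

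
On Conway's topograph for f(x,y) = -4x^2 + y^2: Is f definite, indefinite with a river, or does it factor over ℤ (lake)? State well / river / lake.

D = b²−4ac = 0² − 4·(-4)·1 = 16
D = 4² is a perfect square ⇒ form factors over ℤ ⇒ lakes

lake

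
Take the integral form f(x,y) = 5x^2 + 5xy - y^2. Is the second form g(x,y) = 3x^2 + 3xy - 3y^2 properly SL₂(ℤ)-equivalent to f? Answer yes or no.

D₁ = 45, D₂ = 45
river cycle of f (length 2): (-1, 5, 5), (5, 5, -1)
river cycle of g (length 2): (-3, 3, 3), (3, 3, -3)
cycles differ ⇒ inequivalent

no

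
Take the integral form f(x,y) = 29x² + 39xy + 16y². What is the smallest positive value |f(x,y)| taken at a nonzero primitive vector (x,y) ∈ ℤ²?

translate: b→-19 (≡39 mod 58), so (29,39,16)→(29,-19,6)
flip: (29,-19,6)→(6,19,29)
translate: b→-5 (≡19 mod 12), so (6,19,29)→(6,-5,15)
reduced (well bottom): (6,-5,15) with a≤c, −a<b≤a
well minimum = a = 6

6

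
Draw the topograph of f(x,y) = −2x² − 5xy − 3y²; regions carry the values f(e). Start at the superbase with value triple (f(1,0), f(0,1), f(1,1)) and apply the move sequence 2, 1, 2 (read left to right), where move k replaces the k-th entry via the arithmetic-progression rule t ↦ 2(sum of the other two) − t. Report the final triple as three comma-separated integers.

start (-2,-3,-10) = (f(1,0),f(0,1),f(1,1))
replace slot 2: 2·((-2)+(-10)) − (-3) = -21 → (-2,-21,-10)
replace slot 1: 2·((-21)+(-10)) − (-2) = -60 → (-60,-21,-10)
replace slot 2: 2·((-60)+(-10)) − (-21) = -119 → (-60,-119,-10)

-60,-119,-10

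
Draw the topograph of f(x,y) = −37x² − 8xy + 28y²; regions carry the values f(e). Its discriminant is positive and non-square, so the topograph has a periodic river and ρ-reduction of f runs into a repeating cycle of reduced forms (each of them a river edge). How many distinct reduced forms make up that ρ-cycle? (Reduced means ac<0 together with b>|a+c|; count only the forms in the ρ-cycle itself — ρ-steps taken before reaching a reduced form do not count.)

D = 4208, ⌊√D⌋ = 64
descent: ρ → (28,64,-1)  [lands on river]
river: ρ → (-1,64,28)
river: ρ → (28,48,-17)
river: ρ → (-17,54,19)
river: ρ → (19,60,-8)
river: ρ → (-8,52,47)
river: ρ → (47,42,-13)
river: ρ → (-13,62,7)
river: ρ → (7,64,-4)
river: ρ → (-4,64,7)
river: ρ → (7,62,-13)
river: ρ → (-13,42,47)
river: ρ → (47,52,-8)
river: ρ → (-8,60,19)
river: ρ → (19,54,-17)
river: ρ → (-17,48,28)
ρ-cycle length = 16 (tail of 1 descent step not counted)

16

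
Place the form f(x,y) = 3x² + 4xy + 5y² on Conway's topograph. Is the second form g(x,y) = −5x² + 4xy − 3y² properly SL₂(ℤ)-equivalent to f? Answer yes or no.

D₁ = -44, D₂ = -44
f: translate: b→-2 (≡4 mod 6), so (3,4,5)→(3,-2,4)
f: reduced (well bottom): (3,-2,4) with a≤c, −a<b≤a
g is negative-definite; reduce −g:
−g: flip: (5,-4,3)→(3,4,5)
−g: translate: b→-2 (≡4 mod 6), so (3,4,5)→(3,-2,4)
−g: reduced (well bottom): (3,-2,4) with a≤c, −a<b≤a
flip sign back: reduced form of g is (-3,2,-4)
reduced forms (3, -2, 4) vs (-3, 2, -4) ⇒ inequivalent

no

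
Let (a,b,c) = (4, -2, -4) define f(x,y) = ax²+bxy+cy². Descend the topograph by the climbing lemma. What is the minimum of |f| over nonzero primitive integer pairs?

descent: ρ → (-4,2,4)  [lands on river]
river: ρ → (4,6,-2)
river: ρ → (-2,6,4)
river: ρ → (4,2,-4)
river: ρ → (-4,6,2)
river: ρ → (2,6,-4)
closes: descent 1, river 6
min |a| on river = 2

2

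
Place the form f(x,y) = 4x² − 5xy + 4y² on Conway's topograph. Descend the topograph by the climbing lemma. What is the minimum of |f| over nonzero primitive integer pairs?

translate: b→3 (≡-5 mod 8), so (4,-5,4)→(4,3,3)
flip: (4,3,3)→(3,-3,4)
translate: b→3 (≡-3 mod 6), so (3,-3,4)→(3,3,4)
reduced (well bottom): (3,3,4) with a≤c, −a<b≤a
well minimum = a = 3

3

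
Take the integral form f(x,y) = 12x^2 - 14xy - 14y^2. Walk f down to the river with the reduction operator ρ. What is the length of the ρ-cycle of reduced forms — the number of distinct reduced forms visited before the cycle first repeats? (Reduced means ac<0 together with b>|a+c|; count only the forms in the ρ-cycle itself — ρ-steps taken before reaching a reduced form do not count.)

D = 868, ⌊√D⌋ = 29
descent: ρ → (-14,14,12)  [lands on river]
river: ρ → (12,10,-16)
river: ρ → (-16,22,6)
river: ρ → (6,26,-8)
river: ρ → (-8,22,12)
river: ρ → (12,26,-4)
river: ρ → (-4,22,24)
river: ρ → (24,26,-2)
river: ρ → (-2,26,24)
river: ρ → (24,22,-4)
river: ρ → (-4,26,12)
river: ρ → (12,22,-8)
river: ρ → (-8,26,6)
river: ρ → (6,22,-16)
river: ρ → (-16,10,12)
river: ρ → (12,14,-14)
ρ-cycle length = 16 (tail of 1 descent step not counted)

16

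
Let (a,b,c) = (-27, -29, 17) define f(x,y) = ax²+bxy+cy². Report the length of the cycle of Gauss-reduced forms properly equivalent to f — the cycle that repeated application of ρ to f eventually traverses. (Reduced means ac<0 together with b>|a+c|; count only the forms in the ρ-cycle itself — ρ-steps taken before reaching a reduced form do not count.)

D = 2677, ⌊√D⌋ = 51
descent: ρ → (17,29,-27)  [lands on river]
river: ρ → (-27,25,19)
river: ρ → (19,51,-1)
river: ρ → (-1,51,19)
river: ρ → (19,25,-27)
river: ρ → (-27,29,17)
river: ρ → (17,39,-17)
river: ρ → (-17,29,27)
river: ρ → (27,25,-19)
river: ρ → (-19,51,1)
river: ρ → (1,51,-19)
river: ρ → (-19,25,27)
river: ρ → (27,29,-17)
river: ρ → (-17,39,17)
ρ-cycle length = 14 (tail of 1 descent step not counted)

14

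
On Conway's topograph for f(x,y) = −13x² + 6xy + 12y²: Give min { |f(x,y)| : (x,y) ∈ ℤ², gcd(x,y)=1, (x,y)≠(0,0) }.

river: ρ → (12,18,-7)
river: ρ → (-7,24,3)
river: ρ → (3,24,-7)
river: ρ → (-7,18,12)
river: ρ → (12,6,-13)
river: ρ → (-13,20,5)
river: ρ → (5,20,-13)
river: ρ → (-13,6,12)
closes: descent 0, river 8
min |a| on river = 3

3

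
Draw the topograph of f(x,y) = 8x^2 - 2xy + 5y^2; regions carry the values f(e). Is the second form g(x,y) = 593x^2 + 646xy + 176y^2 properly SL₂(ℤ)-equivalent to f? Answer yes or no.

D₁ = -156, D₂ = -156
f: flip: (8,-2,5)→(5,2,8)
f: reduced (well bottom): (5,2,8) with a≤c, −a<b≤a
g: translate: b→-540 (≡646 mod 1186), so (593,646,176)→(593,-540,123)
g: flip: (593,-540,123)→(123,540,593)
g: translate: b→48 (≡540 mod 246), so (123,540,593)→(123,48,5)
g: flip: (123,48,5)→(5,-48,123)
g: translate: b→2 (≡-48 mod 10), so (5,-48,123)→(5,2,8)
g: reduced (well bottom): (5,2,8) with a≤c, −a<b≤a
reduced forms (5, 2, 8) vs (5, 2, 8) ⇒ equivalent

yes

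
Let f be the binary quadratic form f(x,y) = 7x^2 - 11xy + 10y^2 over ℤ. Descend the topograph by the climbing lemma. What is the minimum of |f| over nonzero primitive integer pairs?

translate: b→3 (≡-11 mod 14), so (7,-11,10)→(7,3,6)
flip: (7,3,6)→(6,-3,7)
reduced (well bottom): (6,-3,7) with a≤c, −a<b≤a
well minimum = a = 6

6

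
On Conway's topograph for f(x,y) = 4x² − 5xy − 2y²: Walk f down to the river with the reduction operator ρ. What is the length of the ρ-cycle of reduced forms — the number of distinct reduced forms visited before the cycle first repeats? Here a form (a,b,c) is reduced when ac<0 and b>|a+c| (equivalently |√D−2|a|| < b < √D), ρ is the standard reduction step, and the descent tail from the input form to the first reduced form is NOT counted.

D = 57, ⌊√D⌋ = 7
descent: ρ → (-2,5,4)  [lands on river]
river: ρ → (4,3,-3)
river: ρ → (-3,3,4)
river: ρ → (4,5,-2)
river: ρ → (-2,7,1)
river: ρ → (1,7,-2)
ρ-cycle length = 6 (tail of 1 descent step not counted)

6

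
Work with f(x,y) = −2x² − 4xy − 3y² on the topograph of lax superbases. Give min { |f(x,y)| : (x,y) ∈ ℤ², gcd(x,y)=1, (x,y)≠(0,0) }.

translate: b→0 (≡4 mod 4), so (2,4,3)→(2,0,1)
flip: (2,0,1)→(1,0,2)
reduced (well bottom): (1,0,2) with a≤c, −a<b≤a
well minimum |f| = |-1| = 1 (negative-definite)

1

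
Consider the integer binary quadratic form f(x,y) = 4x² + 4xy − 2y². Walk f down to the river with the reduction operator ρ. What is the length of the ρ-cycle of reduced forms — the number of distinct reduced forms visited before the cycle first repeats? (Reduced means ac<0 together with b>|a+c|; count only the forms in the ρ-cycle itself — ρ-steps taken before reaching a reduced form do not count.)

D = 48, ⌊√D⌋ = 6
river: ρ → (-2,4,4)
river: ρ → (4,4,-2)
ρ-cycle length = 2 (tail of 0 descent steps not counted)

2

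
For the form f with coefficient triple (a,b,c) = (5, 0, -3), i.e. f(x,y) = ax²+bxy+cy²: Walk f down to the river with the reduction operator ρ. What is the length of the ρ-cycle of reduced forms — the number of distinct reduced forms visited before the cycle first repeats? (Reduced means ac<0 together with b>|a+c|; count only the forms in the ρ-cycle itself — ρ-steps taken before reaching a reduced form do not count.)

D = 60, ⌊√D⌋ = 7
descent: ρ → (-3,6,2)  [lands on river]
river: ρ → (2,6,-3)
ρ-cycle length = 2 (tail of 1 descent step not counted)

2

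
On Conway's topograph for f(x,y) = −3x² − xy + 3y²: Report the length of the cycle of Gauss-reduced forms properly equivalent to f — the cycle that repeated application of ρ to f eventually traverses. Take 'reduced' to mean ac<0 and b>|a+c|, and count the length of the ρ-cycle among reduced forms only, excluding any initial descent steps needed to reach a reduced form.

D = 37, ⌊√D⌋ = 6
descent: ρ → (3,1,-3)  [lands on river]
river: ρ → (-3,5,1)
river: ρ → (1,5,-3)
river: ρ → (-3,1,3)
river: ρ → (3,5,-1)
river: ρ → (-1,5,3)
ρ-cycle length = 6 (tail of 1 descent step not counted)

6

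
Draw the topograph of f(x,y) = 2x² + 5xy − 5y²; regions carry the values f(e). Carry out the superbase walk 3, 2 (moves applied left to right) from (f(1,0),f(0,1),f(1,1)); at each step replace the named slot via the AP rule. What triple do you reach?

start (2,-5,2) = (f(1,0),f(0,1),f(1,1))
replace slot 3: 2·(2+(-5)) − 2 = -8 → (2,-5,-8)
replace slot 2: 2·(2+(-8)) − (-5) = -7 → (2,-7,-8)

2,-7,-8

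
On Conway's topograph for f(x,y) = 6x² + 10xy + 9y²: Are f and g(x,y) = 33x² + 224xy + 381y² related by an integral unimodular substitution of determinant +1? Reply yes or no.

D₁ = -116, D₂ = -116
f: translate: b→-2 (≡10 mod 12), so (6,10,9)→(6,-2,5)
f: flip: (6,-2,5)→(5,2,6)
f: reduced (well bottom): (5,2,6) with a≤c, −a<b≤a
g: translate: b→26 (≡224 mod 66), so (33,224,381)→(33,26,6)
g: flip: (33,26,6)→(6,-26,33)
g: translate: b→-2 (≡-26 mod 12), so (6,-26,33)→(6,-2,5)
g: flip: (6,-2,5)→(5,2,6)
g: reduced (well bottom): (5,2,6) with a≤c, −a<b≤a
reduced forms (5, 2, 6) vs (5, 2, 6) ⇒ equivalent

yes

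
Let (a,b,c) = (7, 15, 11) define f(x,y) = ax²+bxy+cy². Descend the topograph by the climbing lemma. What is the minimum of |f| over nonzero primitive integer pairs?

translate: b→1 (≡15 mod 14), so (7,15,11)→(7,1,3)
flip: (7,1,3)→(3,-1,7)
reduced (well bottom): (3,-1,7) with a≤c, −a<b≤a
well minimum = a = 3

3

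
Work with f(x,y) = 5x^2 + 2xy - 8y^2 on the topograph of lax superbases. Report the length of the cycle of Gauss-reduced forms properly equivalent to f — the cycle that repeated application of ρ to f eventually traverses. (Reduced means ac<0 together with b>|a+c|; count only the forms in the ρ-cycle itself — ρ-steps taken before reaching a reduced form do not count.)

D = 164, ⌊√D⌋ = 12
descent: ρ → (-8,-2,5)
descent: ρ → (5,12,-1)  [lands on river]
river: ρ → (-1,12,5)
river: ρ → (5,8,-5)
river: ρ → (-5,12,1)
river: ρ → (1,12,-5)
river: ρ → (-5,8,5)
ρ-cycle length = 6 (tail of 2 descent steps not counted)

6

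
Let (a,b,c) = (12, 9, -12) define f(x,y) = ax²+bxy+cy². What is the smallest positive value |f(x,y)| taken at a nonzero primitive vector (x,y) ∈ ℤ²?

river: ρ → (-12,15,9)
river: ρ → (9,21,-6)
river: ρ → (-6,15,18)
river: ρ → (18,21,-3)
river: ρ → (-3,21,18)
river: ρ → (18,15,-6)
river: ρ → (-6,21,9)
river: ρ → (9,15,-12)
river: ρ → (-12,9,12)
river: ρ → (12,15,-9)
river: ρ → (-9,21,6)
river: ρ → (6,15,-18)
river: ρ → (-18,21,3)
river: ρ → (3,21,-18)
river: ρ → (-18,15,6)
river: ρ → (6,21,-9)
river: ρ → (-9,15,12)
river: ρ → (12,9,-12)
closes: descent 0, river 18
min |a| on river = 3

3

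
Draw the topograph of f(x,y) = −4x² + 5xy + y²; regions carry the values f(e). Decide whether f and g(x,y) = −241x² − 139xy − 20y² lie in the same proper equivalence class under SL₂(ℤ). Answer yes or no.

D₁ = 41, D₂ = 41
river cycle of f (length 10): (1, 5, -4), (-4, 3, 2), (2, 5, -2), (-2, 3, 4), (4, 5, -1), (-1, 5, 4), (4, 3, -2), (-2, 5, 2), (2, 3, -4), (-4, 5, 1)
river cycle of g (length 10): (-4, 5, 1), (1, 5, -4), (-4, 3, 2), (2, 5, -2), (-2, 3, 4), (4, 5, -1), (-1, 5, 4), (4, 3, -2), (-2, 5, 2), (2, 3, -4)
cycles coincide ⇒ equivalent

yes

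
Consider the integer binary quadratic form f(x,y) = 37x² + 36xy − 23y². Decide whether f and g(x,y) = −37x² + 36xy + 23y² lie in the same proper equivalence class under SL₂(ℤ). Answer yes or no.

D₁ = 4700, D₂ = 4700
river cycle of f (length 16): (-23, 56, 17), (17, 46, -38), (-38, 30, 25), (25, 20, -43), (-43, 66, 2), (2, 66, -43), (-43, 20, 25), (25, 30, -38), (-38, 46, 17), (17, 56, -23), … (6 more)
river cycle of g (length 16): (23, 56, -17), (-17, 46, 38), (38, 30, -25), (-25, 20, 43), (43, 66, -2), (-2, 66, 43), (43, 20, -25), (-25, 30, 38), (38, 46, -17), (-17, 56, 23), … (6 more)
cycles differ ⇒ inequivalent

no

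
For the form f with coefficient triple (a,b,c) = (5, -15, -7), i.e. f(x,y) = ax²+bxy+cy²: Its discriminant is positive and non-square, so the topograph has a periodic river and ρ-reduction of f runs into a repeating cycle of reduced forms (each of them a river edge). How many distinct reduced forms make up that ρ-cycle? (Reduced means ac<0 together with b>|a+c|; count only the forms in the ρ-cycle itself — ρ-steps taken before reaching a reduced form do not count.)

D = 365, ⌊√D⌋ = 19
descent: ρ → (-7,15,5)  [lands on river]
river: ρ → (5,15,-7)
river: ρ → (-7,13,7)
river: ρ → (7,15,-5)
river: ρ → (-5,15,7)
river: ρ → (7,13,-7)
ρ-cycle length = 6 (tail of 1 descent step not counted)

6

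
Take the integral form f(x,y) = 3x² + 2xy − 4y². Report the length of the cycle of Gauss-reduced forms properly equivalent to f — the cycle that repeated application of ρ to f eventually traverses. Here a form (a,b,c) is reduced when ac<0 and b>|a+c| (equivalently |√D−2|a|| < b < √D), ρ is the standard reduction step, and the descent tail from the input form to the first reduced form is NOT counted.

D = 52, ⌊√D⌋ = 7
river: ρ → (-4,6,1)
river: ρ → (1,6,-4)
river: ρ → (-4,2,3)
river: ρ → (3,4,-3)
river: ρ → (-3,2,4)
river: ρ → (4,6,-1)
river: ρ → (-1,6,4)
river: ρ → (4,2,-3)
river: ρ → (-3,4,3)
river: ρ → (3,2,-4)
ρ-cycle length = 10 (tail of 0 descent steps not counted)

10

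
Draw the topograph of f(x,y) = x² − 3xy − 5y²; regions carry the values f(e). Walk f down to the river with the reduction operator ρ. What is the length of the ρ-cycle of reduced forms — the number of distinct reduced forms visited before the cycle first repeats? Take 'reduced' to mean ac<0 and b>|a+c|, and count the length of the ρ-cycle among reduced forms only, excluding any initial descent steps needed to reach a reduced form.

D = 29, ⌊√D⌋ = 5
descent: ρ → (-5,3,1)
descent: ρ → (1,5,-1)  [lands on river]
river: ρ → (-1,5,1)
ρ-cycle length = 2 (tail of 2 descent steps not counted)

2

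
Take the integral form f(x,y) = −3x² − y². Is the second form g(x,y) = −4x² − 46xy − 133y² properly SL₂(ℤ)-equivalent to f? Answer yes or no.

D₁ = -12, D₂ = -12
f is negative-definite; reduce −f:
−f: flip: (3,0,1)→(1,0,3)
−f: reduced (well bottom): (1,0,3) with a≤c, −a<b≤a
flip sign back: reduced form of f is (-1,0,-3)
g is negative-definite; reduce −g:
−g: translate: b→-2 (≡46 mod 8), so (4,46,133)→(4,-2,1)
−g: flip: (4,-2,1)→(1,2,4)
−g: translate: b→0 (≡2 mod 2), so (1,2,4)→(1,0,3)
−g: reduced (well bottom): (1,0,3) with a≤c, −a<b≤a
flip sign back: reduced form of g is (-1,0,-3)
reduced forms (-1, 0, -3) vs (-1, 0, -3) ⇒ equivalent

yes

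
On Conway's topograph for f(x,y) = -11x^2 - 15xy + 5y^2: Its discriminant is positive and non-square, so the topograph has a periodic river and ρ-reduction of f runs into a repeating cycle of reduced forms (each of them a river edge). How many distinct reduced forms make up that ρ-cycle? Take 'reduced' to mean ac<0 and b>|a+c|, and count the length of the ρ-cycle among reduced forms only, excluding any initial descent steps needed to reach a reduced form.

D = 445, ⌊√D⌋ = 21
descent: ρ → (5,15,-11)  [lands on river]
river: ρ → (-11,7,9)
river: ρ → (9,11,-9)
river: ρ → (-9,7,11)
river: ρ → (11,15,-5)
river: ρ → (-5,15,11)
river: ρ → (11,7,-9)
river: ρ → (-9,11,9)
river: ρ → (9,7,-11)
river: ρ → (-11,15,5)
ρ-cycle length = 10 (tail of 1 descent step not counted)

10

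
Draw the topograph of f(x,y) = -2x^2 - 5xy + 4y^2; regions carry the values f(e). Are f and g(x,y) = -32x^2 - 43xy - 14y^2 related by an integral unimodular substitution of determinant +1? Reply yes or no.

D₁ = 57, D₂ = 57
river cycle of f (length 6): (4, 5, -2), (-2, 7, 1), (1, 7, -2), (-2, 5, 4), (4, 3, -3), (-3, 3, 4)
river cycle of g (length 6): (-2, 5, 4), (4, 3, -3), (-3, 3, 4), (4, 5, -2), (-2, 7, 1), (1, 7, -2)
cycles coincide ⇒ equivalent

yes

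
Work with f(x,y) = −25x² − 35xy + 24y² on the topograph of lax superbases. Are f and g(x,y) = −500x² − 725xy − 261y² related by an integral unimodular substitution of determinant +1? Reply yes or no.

D₁ = 3625, D₂ = 3625
river cycle of f (length 30): (24, 35, -25), (-25, 15, 34), (34, 53, -6), (-6, 55, 25), (25, 45, -16), (-16, 51, 16), (16, 45, -25), (-25, 55, 6), (6, 53, -34), (-34, 15, 25), … (20 more)
river cycle of g (length 30): (-36, 13, 24), (24, 35, -25), (-25, 15, 34), (34, 53, -6), (-6, 55, 25), (25, 45, -16), (-16, 51, 16), (16, 45, -25), (-25, 55, 6), (6, 53, -34), … (20 more)
cycles coincide ⇒ equivalent

yes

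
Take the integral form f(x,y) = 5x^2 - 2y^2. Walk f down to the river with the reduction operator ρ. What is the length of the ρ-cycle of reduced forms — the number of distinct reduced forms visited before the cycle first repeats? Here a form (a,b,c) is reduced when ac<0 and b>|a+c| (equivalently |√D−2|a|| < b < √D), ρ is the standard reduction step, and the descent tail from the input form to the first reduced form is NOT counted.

D = 40, ⌊√D⌋ = 6
descent: ρ → (-2,4,3)  [lands on river]
river: ρ → (3,2,-3)
river: ρ → (-3,4,2)
river: ρ → (2,4,-3)
river: ρ → (-3,2,3)
river: ρ → (3,4,-2)
ρ-cycle length = 6 (tail of 1 descent step not counted)

6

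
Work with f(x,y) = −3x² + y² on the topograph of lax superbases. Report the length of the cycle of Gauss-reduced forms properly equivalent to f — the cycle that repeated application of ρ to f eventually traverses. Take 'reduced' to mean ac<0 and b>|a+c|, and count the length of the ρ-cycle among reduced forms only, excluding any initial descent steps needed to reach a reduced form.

D = 12, ⌊√D⌋ = 3
descent: ρ → (1,2,-2)  [lands on river]
river: ρ → (-2,2,1)
ρ-cycle length = 2 (tail of 1 descent step not counted)

2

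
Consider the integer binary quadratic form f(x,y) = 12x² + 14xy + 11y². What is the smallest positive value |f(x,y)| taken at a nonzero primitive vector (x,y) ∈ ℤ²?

translate: b→-10 (≡14 mod 24), so (12,14,11)→(12,-10,9)
flip: (12,-10,9)→(9,10,12)
translate: b→-8 (≡10 mod 18), so (9,10,12)→(9,-8,11)
reduced (well bottom): (9,-8,11) with a≤c, −a<b≤a
well minimum = a = 9

9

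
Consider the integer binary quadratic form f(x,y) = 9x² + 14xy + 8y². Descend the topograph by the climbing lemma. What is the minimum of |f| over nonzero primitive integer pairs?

translate: b→-4 (≡14 mod 18), so (9,14,8)→(9,-4,3)
flip: (9,-4,3)→(3,4,9)
translate: b→-2 (≡4 mod 6), so (3,4,9)→(3,-2,8)
reduced (well bottom): (3,-2,8) with a≤c, −a<b≤a
well minimum = a = 3

3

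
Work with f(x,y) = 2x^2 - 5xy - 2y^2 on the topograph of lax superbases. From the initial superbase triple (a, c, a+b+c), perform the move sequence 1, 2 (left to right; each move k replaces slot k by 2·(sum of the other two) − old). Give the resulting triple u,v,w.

start (2,-2,-5) = (f(1,0),f(0,1),f(1,1))
replace slot 1: 2·((-2)+(-5)) − 2 = -16 → (-16,-2,-5)
replace slot 2: 2·((-16)+(-5)) − (-2) = -40 → (-16,-40,-5)

-16,-40,-5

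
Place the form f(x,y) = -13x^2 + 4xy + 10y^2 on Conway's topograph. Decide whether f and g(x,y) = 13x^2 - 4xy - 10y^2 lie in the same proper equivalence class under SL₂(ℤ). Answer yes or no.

D₁ = 536, D₂ = 536
river cycle of f (length 14): (10, 16, -7), (-7, 12, 14), (14, 16, -5), (-5, 14, 17), (17, 20, -2), (-2, 20, 17), (17, 14, -5), (-5, 16, 14), (14, 12, -7), (-7, 16, 10), … (4 more)
river cycle of g (length 14): (-10, 4, 13), (13, 22, -1), (-1, 22, 13), (13, 4, -10), (-10, 16, 7), (7, 12, -14), (-14, 16, 5), (5, 14, -17), (-17, 20, 2), (2, 20, -17), … (4 more)
cycles differ ⇒ inequivalent

no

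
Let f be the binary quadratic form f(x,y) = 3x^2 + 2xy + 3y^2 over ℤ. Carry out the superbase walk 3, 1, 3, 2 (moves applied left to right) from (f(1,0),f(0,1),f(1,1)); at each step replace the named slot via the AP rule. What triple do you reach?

start (3,3,8) = (f(1,0),f(0,1),f(1,1))
replace slot 3: 2·(3+3) − 8 = 4 → (3,3,4)
replace slot 1: 2·(3+4) − 3 = 11 → (11,3,4)
replace slot 3: 2·(11+3) − 4 = 24 → (11,3,24)
replace slot 2: 2·(11+24) − 3 = 67 → (11,67,24)

11,67,24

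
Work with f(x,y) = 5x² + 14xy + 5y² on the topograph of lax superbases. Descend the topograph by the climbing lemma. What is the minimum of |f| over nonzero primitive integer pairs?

descent: ρ → (5,6,-3)  [lands on river]
river: ρ → (-3,6,5)
river: ρ → (5,4,-4)
river: ρ → (-4,4,5)
closes: descent 1, river 4
min |a| on river = 3

3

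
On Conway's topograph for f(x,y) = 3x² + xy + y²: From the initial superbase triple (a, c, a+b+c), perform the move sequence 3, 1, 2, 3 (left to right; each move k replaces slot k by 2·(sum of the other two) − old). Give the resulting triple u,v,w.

start (3,1,5) = (f(1,0),f(0,1),f(1,1))
replace slot 3: 2·(3+1) − 5 = 3 → (3,1,3)
replace slot 1: 2·(1+3) − 3 = 5 → (5,1,3)
replace slot 2: 2·(5+3) − 1 = 15 → (5,15,3)
replace slot 3: 2·(5+15) − 3 = 37 → (5,15,37)

5,15,37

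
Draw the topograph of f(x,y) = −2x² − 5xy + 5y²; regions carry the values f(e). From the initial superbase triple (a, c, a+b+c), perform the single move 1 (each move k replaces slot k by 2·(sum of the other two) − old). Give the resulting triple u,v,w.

start (-2,5,-2) = (f(1,0),f(0,1),f(1,1))
replace slot 1: 2·(5+(-2)) − (-2) = 8 → (8,5,-2)

8,5,-2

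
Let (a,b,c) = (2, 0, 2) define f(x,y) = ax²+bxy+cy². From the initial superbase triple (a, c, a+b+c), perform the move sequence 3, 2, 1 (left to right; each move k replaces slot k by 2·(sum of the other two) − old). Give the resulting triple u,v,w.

start (2,2,4) = (f(1,0),f(0,1),f(1,1))
replace slot 3: 2·(2+2) − 4 = 4 → (2,2,4)
replace slot 2: 2·(2+4) − 2 = 10 → (2,10,4)
replace slot 1: 2·(10+4) − 2 = 26 → (26,10,4)

26,10,4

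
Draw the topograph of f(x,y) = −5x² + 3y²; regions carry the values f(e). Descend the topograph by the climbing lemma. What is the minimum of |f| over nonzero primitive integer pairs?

descent: ρ → (3,6,-2)  [lands on river]
river: ρ → (-2,6,3)
closes: descent 1, river 2
min |a| on river = 2

2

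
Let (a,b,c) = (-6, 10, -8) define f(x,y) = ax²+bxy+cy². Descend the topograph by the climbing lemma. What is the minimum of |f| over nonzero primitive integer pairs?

translate: b→2 (≡-10 mod 12), so (6,-10,8)→(6,2,4)
flip: (6,2,4)→(4,-2,6)
reduced (well bottom): (4,-2,6) with a≤c, −a<b≤a
well minimum |f| = |-4| = 4 (negative-definite)

4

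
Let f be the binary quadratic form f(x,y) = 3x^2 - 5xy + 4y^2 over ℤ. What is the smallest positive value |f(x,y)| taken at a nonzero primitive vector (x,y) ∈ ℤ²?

translate: b→1 (≡-5 mod 6), so (3,-5,4)→(3,1,2)
flip: (3,1,2)→(2,-1,3)
reduced (well bottom): (2,-1,3) with a≤c, −a<b≤a
well minimum = a = 2

2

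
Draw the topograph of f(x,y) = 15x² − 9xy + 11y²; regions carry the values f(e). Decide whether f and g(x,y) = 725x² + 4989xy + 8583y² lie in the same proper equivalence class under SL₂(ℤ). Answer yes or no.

D₁ = -579, D₂ = -579
f: flip: (15,-9,11)→(11,9,15)
f: reduced (well bottom): (11,9,15) with a≤c, −a<b≤a
g: translate: b→639 (≡4989 mod 1450), so (725,4989,8583)→(725,639,141)
g: flip: (725,639,141)→(141,-639,725)
g: translate: b→-75 (≡-639 mod 282), so (141,-639,725)→(141,-75,11)
g: flip: (141,-75,11)→(11,75,141)
g: translate: b→9 (≡75 mod 22), so (11,75,141)→(11,9,15)
g: reduced (well bottom): (11,9,15) with a≤c, −a<b≤a
reduced forms (11, 9, 15) vs (11, 9, 15) ⇒ equivalent

yes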